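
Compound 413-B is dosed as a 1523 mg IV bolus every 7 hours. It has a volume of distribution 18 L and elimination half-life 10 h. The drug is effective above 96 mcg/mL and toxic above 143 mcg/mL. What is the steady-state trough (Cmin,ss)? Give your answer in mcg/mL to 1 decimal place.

135.5 mcg/mL

τ/t½ = 7/10 ≈ 0.7, so fraction remaining f = (1/2)^(7/10) ≈ 0.6156.
At steady state, accumulation factor R = 1/(1 − e^(−kτ)) ≈ 2.6015.
Single-dose peak C₀ = D/Vd = 1523/18 ≈ 84.611 mcg/mL.
Cmax,ss = C₀/(1 − f) ≈ 84.611/0.3844 ≈ 220.112 mcg/mL.
Steady-state trough Cmin,ss = Cmax,ss·f ≈ 220.112 × 0.6156 ≈ 135.501 mcg/mL.
Trough 135.5 mcg/mL vs MEC 96 mcg/mL: adequate.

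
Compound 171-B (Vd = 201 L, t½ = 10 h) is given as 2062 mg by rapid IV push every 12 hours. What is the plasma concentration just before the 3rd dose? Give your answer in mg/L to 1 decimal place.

f = (1/2)^(τ/t½) = (1/2)^(12/10) ≈ 0.4353.
C₀ = D/Vd = 2062/201 ≈ 10.259 mg/L.
Before the 3rd dose, 2 doses have been given. Superposition: Cmin = C₀·(f + f²).
≈ 10.259 × (0.4353 + 0.1895) ≈ 10.259 × 0.6248 ≈ 6.410 mg/L.

6.4 mg/L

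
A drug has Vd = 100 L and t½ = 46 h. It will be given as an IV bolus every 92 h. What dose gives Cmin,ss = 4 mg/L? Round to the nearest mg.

τ/t½ = 92/46 ≈ 2, so f = (1/2)^(92/46) ≈ 0.250000.
Cmin,ss = (D/Vd)·f/(1−f), so D = Cmin,ss·Vd·(1−f)/f.
D = 4 × 100 × (1−f)/f ≈ 4 × 100 × 3.00000 ≈ 1200.00 mg.

1200 mg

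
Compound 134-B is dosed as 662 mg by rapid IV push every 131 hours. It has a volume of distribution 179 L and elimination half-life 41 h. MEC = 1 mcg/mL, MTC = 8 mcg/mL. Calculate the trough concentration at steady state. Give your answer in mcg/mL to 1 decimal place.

k = ln2/t½ = ln2/41 ≈ 0.016906 h⁻¹; fraction remaining f = e^(−kτ) = e^(−0.016906×131) ≈ 0.1092.
Single-dose peak C₀ = D/Vd = 662/179 ≈ 3.698 mcg/mL.
Steady-state trough Cmin,ss = C₀·f/(1−f) ≈ 3.698 × 0.1092/0.8908 ≈ 0.453 mcg/mL.
Trough 0.5 mcg/mL vs MEC 1 mcg/mL: subtherapeutic.

0.5 mcg/mL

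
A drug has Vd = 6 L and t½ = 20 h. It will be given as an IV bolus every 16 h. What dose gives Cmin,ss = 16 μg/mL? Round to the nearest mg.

τ/t½ = 16/20 ≈ 0.8, so f = (1/2)^(16/20) ≈ 0.574349.
Cmin,ss = (D/Vd)·f/(1−f), so D = Cmin,ss·Vd·(1−f)/f.
D = 16 × 6 × (1−f)/f ≈ 16 × 6 × 0.74110 ≈ 71.15 mg.

71 mg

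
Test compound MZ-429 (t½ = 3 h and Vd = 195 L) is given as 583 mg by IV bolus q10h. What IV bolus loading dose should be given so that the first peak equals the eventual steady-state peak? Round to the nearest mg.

647 mg

f = (1/2)^(10/3) ≈ 0.099213; accumulation ratio R = 1/(1−f) ≈ 1.11014.
Loading dose to hit Cmax,ss on first dose: D_load = D_maint·R ≈ 583 × 1.11014 ≈ 647.21 mg.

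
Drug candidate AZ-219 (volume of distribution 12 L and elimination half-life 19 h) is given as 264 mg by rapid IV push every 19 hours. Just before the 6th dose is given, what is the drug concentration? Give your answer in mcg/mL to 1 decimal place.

f = (1/2)^(τ/t½) = (1/2)^(19/19) ≈ 0.5000.
C₀ = D/Vd = 264/12 ≈ 22.000 mcg/mL.
Before the 6th dose, 5 doses have been given. Superposition: Cmin = C₀·(f + f² + … + f^5).
≈ 22.000 × (0.5000 + 0.2500 + 0.1250 + 0.0625 + 0.0313) ≈ 22.000 × 0.9688 ≈ 21.314 mcg/mL.

21.3 mcg/mL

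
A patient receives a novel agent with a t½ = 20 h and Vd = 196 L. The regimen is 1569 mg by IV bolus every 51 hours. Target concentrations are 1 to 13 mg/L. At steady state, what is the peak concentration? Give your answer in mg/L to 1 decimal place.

9.7 mg/L

k = ln2/t½ = ln2/20 ≈ 0.034657 h⁻¹; fraction remaining f = e^(−kτ) = e^(−0.034657×51) ≈ 0.1708.
At steady state, accumulation factor R = 1/(1 − e^(−kτ)) ≈ 1.2060.
Each bolus raises the concentration by D/Vd = 1569/196 ≈ 8.005 mg/L.
Cmax,ss = C₀/(1 − f) ≈ 8.005/0.8292 ≈ 9.654 mg/L.
Peak 9.7 mg/L vs MTC 13 mg/L: below toxic threshold.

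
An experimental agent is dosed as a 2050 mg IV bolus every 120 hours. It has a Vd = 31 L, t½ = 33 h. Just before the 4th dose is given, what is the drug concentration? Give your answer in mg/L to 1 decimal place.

f = (1/2)^(τ/t½) = (1/2)^(120/33) ≈ 0.0804.
C₀ = D/Vd = 2050/31 ≈ 66.129 mg/L.
Before the 4th dose, 3 doses have been given. Superposition: Cmin = C₀·(f + f² + … + f^3).
≈ 66.129 × (0.0804 + 0.0065 + 0.0005) ≈ 66.129 × 0.0874 ≈ 5.780 mg/L.

5.8 mg/L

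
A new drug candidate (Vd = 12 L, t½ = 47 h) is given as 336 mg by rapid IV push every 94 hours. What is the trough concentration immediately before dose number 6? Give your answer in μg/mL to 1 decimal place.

9.3 μg/mL

f = (1/2)^(τ/t½) = (1/2)^(94/47) ≈ 0.2500.
C₀ = D/Vd = 336/12 ≈ 28.000 μg/mL.
Before the 6th dose, 5 doses have been given. Superposition: Cmin = C₀·(f + f² + … + f^5).
≈ 28.000 × (0.2500 + 0.0625 + 0.0156 + 0.0039 + 0.0010) ≈ 28.000 × 0.3330 ≈ 9.324 μg/mL.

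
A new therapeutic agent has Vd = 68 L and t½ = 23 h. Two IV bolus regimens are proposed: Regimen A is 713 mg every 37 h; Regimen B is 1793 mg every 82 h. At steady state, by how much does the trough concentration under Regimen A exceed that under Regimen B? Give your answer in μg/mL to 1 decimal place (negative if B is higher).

2.7 μg/mL

Regimen A: f = (1/2)^(37/23) ≈ 0.3279; Cmin,ss = (713/68)·f/(1−f) ≈ 5.116 μg/mL.
Regimen B: f = (1/2)^(82/23) ≈ 0.0845; Cmin,ss = (1793/68)·f/(1−f) ≈ 2.434 μg/mL.
Difference ≈ 5.116 − 2.434 ≈ 2.682 μg/mL.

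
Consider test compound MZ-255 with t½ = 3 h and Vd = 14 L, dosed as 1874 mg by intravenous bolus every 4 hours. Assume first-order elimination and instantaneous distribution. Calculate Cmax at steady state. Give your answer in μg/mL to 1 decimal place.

221.9 μg/mL

k = ln2/t½ = ln2/3 ≈ 0.231049 h⁻¹; fraction remaining f = e^(−kτ) = e^(−0.231049×4) ≈ 0.3969.
Accumulation ratio R = 1/(1 − f) ≈ 1/0.6031 ≈ 1.6581.
Each bolus raises the concentration by D/Vd = 1874/14 ≈ 133.857 μg/mL.
Steady-state peak Cmax,ss = C₀·R ≈ 133.857 × 1.6581 ≈ 221.948 μg/mL.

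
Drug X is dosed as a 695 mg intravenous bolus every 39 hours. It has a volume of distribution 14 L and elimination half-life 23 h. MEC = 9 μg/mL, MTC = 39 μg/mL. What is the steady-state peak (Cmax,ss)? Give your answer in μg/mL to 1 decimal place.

71.8 μg/mL

Over one 39-h interval, 39/23 ≈ 1.6957 half-lives elapse, leaving f ≈ 0.3087 of each dose.
Accumulation ratio R = 1/(1 − f) ≈ 1/0.6913 ≈ 1.4465.
Each bolus raises the concentration by D/Vd = 695/14 ≈ 49.643 μg/mL.
Cmax,ss = C₀/(1 − f) ≈ 49.643/0.6913 ≈ 71.811 μg/mL.
Peak 71.8 μg/mL vs MTC 39 μg/mL: exceeds toxic threshold.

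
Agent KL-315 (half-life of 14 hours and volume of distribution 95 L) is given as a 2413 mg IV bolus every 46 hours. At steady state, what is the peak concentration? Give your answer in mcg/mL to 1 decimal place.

28.3 mcg/mL

τ/t½ = 46/14 ≈ 3.2857, so fraction remaining f = (1/2)^(46/14) ≈ 0.1025.
Accumulation ratio R = 1/(1 − f) ≈ 1/0.8975 ≈ 1.1142.
Each bolus raises the concentration by D/Vd = 2413/95 ≈ 25.400 mcg/mL.
Steady-state peak Cmax,ss = C₀·R ≈ 25.400 × 1.1142 ≈ 28.301 mcg/mL.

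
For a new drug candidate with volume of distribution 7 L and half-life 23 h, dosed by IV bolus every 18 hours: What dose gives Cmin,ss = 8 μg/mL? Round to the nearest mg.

40 mg

τ/t½ = 18/23 ≈ 0.78261, so f = (1/2)^(18/23) ≈ 0.581315.
Cmin,ss = (D/Vd)·f/(1−f), so D = Cmin,ss·Vd·(1−f)/f.
D = 8 × 7 × (1−f)/f ≈ 8 × 7 × 0.72024 ≈ 40.33 mg.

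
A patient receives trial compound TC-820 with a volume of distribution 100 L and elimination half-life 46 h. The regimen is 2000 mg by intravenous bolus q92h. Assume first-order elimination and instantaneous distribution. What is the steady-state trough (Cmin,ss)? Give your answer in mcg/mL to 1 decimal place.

6.7 mcg/mL

The dosing interval is 2 half-lives, so f = 2^(−2) = 0.25.
Accumulation ratio R = 1/(1 − f) = 1/0.75 = 4/3.
Single-dose peak C₀ = D/Vd = 2000/100 = 20 mcg/mL.
Steady-state peak Cmax,ss = C₀·R = 20 × 4/3 ≈ 26.667 mcg/mL.
Steady-state trough Cmin,ss = Cmax,ss·f ≈ 26.667 × 0.25 ≈ 6.667 mcg/mL.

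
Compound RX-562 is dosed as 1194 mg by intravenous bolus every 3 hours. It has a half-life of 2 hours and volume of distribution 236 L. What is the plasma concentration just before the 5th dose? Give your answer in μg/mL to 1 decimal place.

2.7 μg/mL

f = (1/2)^(τ/t½) = (1/2)^(3/2) ≈ 0.3536.
C₀ = D/Vd = 1194/236 ≈ 5.059 μg/mL.
Before the 5th dose, 4 doses have been given. Superposition: Cmin = C₀·(f + f² + … + f^4).
≈ 5.059 × (0.3536 + 0.1250 + 0.0442 + 0.0156) ≈ 5.059 × 0.5384 ≈ 2.724 μg/mL.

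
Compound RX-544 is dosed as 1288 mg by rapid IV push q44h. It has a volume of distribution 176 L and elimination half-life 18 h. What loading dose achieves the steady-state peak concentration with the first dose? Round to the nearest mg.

1578 mg

f = (1/2)^(44/18) ≈ 0.183717; accumulation ratio R = 1/(1−f) ≈ 1.22507.
Loading dose to hit Cmax,ss on first dose: D_load = D_maint·R ≈ 1288 × 1.22507 ≈ 1577.89 mg.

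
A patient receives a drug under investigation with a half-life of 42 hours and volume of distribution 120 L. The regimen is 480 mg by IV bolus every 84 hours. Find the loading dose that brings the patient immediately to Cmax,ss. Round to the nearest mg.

f = (1/2)^(84/42) ≈ 0.250000; accumulation ratio R = 1/(1−f) ≈ 1.33333.
Loading dose to hit Cmax,ss on first dose: D_load = D_maint·R ≈ 480 × 1.33333 ≈ 640.00 mg.

640 mg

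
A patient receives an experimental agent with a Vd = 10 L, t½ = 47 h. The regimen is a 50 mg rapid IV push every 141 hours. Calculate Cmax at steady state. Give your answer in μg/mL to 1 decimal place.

τ = 141 h = 3 half-lives, so f = (1/2)^3 = 0.125.
At steady state, R = 1/(1 − 0.125) = 8/7.
Single-dose peak C₀ = D/Vd = 50/10 = 5 μg/mL.
Steady-state peak Cmax,ss = C₀·R = 5 × 8/7 ≈ 5.714 μg/mL.

5.7 μg/mL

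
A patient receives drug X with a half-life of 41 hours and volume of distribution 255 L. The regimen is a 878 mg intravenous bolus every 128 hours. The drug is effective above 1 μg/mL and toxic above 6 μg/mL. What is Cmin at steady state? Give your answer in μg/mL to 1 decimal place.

Over one 128-h interval, 128/41 ≈ 3.122 half-lives elapse, leaving f ≈ 0.1149 of each dose.
Accumulation ratio R = 1/(1 − f) ≈ 1/0.8851 ≈ 1.1298.
Each bolus raises the concentration by D/Vd = 878/255 ≈ 3.443 μg/mL.
Cmax,ss = C₀/(1 − f) ≈ 3.443/0.8851 ≈ 3.890 μg/mL.
Steady-state trough Cmin,ss = Cmax,ss·f ≈ 3.890 × 0.1149 ≈ 0.447 μg/mL.
Trough 0.4 μg/mL vs MEC 1 μg/mL: subtherapeutic.

0.4 μg/mL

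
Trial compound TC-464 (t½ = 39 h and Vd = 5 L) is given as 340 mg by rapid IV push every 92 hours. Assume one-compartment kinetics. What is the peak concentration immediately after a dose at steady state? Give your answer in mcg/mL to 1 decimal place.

τ/t½ = 92/39 ≈ 2.359, so fraction remaining f = (1/2)^(92/39) ≈ 0.1949.
Accumulation ratio R = 1/(1 − f) ≈ 1/0.8051 ≈ 1.2421.
Each bolus raises the concentration by D/Vd = 340/5 ≈ 68.000 mcg/mL.
Cmax,ss = C₀/(1 − f) ≈ 68.000/0.8051 ≈ 84.462 mcg/mL.

84.5 mcg/mL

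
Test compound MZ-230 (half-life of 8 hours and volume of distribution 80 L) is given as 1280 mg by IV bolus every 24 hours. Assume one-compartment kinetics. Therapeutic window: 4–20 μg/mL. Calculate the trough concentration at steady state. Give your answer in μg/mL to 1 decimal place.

The dosing interval is 3 half-lives, so f = 2^(−3) = 0.125.
Accumulation ratio R = 1/(1 − f) = 1/0.875 = 8/7.
Single-dose peak C₀ = D/Vd = 1280/80 = 16 μg/mL.
Steady-state peak Cmax,ss = C₀·R = 16 × 8/7 ≈ 18.286 μg/mL.
Steady-state trough Cmin,ss = Cmax,ss·f ≈ 18.286 × 0.125 ≈ 2.286 μg/mL.
Trough 2.3 μg/mL vs MEC 4 μg/mL: subtherapeutic.

2.3 μg/mL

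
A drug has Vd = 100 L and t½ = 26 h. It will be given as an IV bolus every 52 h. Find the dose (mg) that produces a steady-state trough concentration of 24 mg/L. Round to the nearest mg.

7200 mg

τ/t½ = 52/26 ≈ 2, so f = (1/2)^(52/26) ≈ 0.250000.
Cmin,ss = (D/Vd)·f/(1−f), so D = Cmin,ss·Vd·(1−f)/f.
D = 24 × 100 × (1−f)/f ≈ 24 × 100 × 3.00000 ≈ 7200.00 mg.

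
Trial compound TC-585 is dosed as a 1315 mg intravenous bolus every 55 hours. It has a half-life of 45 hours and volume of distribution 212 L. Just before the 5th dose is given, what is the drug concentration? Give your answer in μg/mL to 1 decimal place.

f = (1/2)^(τ/t½) = (1/2)^(55/45) ≈ 0.4286.
C₀ = D/Vd = 1315/212 ≈ 6.203 μg/mL.
Before the 5th dose, 4 doses have been given. Superposition: Cmin = C₀·(f + f² + … + f^4).
≈ 6.203 × (0.4286 + 0.1837 + 0.0787 + 0.0337) ≈ 6.203 × 0.7247 ≈ 4.495 μg/mL.

4.5 μg/mL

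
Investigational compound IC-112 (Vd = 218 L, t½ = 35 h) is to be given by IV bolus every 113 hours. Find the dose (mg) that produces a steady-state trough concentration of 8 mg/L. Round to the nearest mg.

τ/t½ = 113/35 ≈ 3.2286, so f = (1/2)^(113/35) ≈ 0.106685.
Cmin,ss = (D/Vd)·f/(1−f), so D = Cmin,ss·Vd·(1−f)/f.
D = 8 × 218 × (1−f)/f ≈ 8 × 218 × 8.37339 ≈ 14603.19 mg.

14603 mg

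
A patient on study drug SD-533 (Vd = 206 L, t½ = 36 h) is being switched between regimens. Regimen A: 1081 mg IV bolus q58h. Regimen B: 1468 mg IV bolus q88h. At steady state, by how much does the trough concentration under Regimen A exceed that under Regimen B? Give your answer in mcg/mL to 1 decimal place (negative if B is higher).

Regimen A: f = (1/2)^(58/36) ≈ 0.3273; Cmin,ss = (1081/206)·f/(1−f) ≈ 2.553 mcg/mL.
Regimen B: f = (1/2)^(88/36) ≈ 0.1837; Cmin,ss = (1468/206)·f/(1−f) ≈ 1.604 mcg/mL.
Difference ≈ 2.553 − 1.604 ≈ 0.949 mcg/mL.

0.9 mcg/mL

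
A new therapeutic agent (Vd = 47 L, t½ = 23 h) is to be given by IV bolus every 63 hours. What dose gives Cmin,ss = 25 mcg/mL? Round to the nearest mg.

6670 mg

τ/t½ = 63/23 ≈ 2.7391, so f = (1/2)^(63/23) ≈ 0.149775.
Cmin,ss = (D/Vd)·f/(1−f), so D = Cmin,ss·Vd·(1−f)/f.
D = 25 × 47 × (1−f)/f ≈ 25 × 47 × 5.67668 ≈ 6670.10 mg.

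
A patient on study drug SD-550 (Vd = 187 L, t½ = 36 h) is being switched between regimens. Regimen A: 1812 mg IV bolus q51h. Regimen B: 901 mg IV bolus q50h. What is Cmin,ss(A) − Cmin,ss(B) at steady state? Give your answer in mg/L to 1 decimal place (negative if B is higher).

2.8 mg/L

Regimen A: f = (1/2)^(51/36) ≈ 0.3746; Cmin,ss = (1812/187)·f/(1−f) ≈ 5.804 mg/L.
Regimen B: f = (1/2)^(50/36) ≈ 0.3819; Cmin,ss = (901/187)·f/(1−f) ≈ 2.977 mg/L.
Difference ≈ 5.804 − 2.977 ≈ 2.827 mg/L.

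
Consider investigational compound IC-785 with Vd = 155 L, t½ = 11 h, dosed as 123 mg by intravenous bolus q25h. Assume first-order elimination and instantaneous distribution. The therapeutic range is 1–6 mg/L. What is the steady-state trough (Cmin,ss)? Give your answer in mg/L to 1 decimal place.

k = ln2/t½ = ln2/11 ≈ 0.063013 h⁻¹; fraction remaining f = e^(−kτ) = e^(−0.063013×25) ≈ 0.2069.
Single-dose peak C₀ = D/Vd = 123/155 ≈ 0.794 mg/L.
Steady-state trough Cmin,ss = C₀·f/(1−f) ≈ 0.794 × 0.2069/0.7931 ≈ 0.207 mg/L.
Trough 0.2 mg/L vs MEC 1 mg/L: subtherapeutic.

0.2 mg/L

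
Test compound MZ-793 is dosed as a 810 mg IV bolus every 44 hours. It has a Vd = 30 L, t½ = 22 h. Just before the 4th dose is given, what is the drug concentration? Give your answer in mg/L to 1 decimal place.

f = (1/2)^(τ/t½) = (1/2)^(44/22) ≈ 0.2500.
C₀ = D/Vd = 810/30 ≈ 27.000 mg/L.
Before the 4th dose, 3 doses have been given. Superposition: Cmin = C₀·(f + f² + … + f^3).
≈ 27.000 × (0.2500 + 0.0625 + 0.0156) ≈ 27.000 × 0.3281 ≈ 8.859 mg/L.

8.9 mg/L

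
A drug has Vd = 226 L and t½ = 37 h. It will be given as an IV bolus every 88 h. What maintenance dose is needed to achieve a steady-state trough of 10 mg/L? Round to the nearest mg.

9491 mg

τ/t½ = 88/37 ≈ 2.3784, so f = (1/2)^(88/37) ≈ 0.192325.
Cmin,ss = (D/Vd)·f/(1−f), so D = Cmin,ss·Vd·(1−f)/f.
D = 10 × 226 × (1−f)/f ≈ 10 × 226 × 4.19953 ≈ 9490.94 mg.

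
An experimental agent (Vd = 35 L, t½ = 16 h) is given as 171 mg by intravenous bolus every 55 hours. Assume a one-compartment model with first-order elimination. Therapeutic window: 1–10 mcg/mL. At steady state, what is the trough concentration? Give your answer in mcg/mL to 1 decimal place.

0.5 mcg/mL

Over one 55-h interval, 55/16 ≈ 3.4375 half-lives elapse, leaving f ≈ 0.0923 of each dose.
Accumulation ratio R = 1/(1 − f) ≈ 1/0.9077 ≈ 1.1017.
Single-dose peak C₀ = D/Vd = 171/35 ≈ 4.886 mcg/mL.
Cmax,ss = C₀/(1 − f) ≈ 4.886/0.9077 ≈ 5.383 mcg/mL.
Steady-state trough Cmin,ss = Cmax,ss·f ≈ 5.383 × 0.0923 ≈ 0.497 mcg/mL.
Trough 0.5 mcg/mL vs MEC 1 mcg/mL: subtherapeutic.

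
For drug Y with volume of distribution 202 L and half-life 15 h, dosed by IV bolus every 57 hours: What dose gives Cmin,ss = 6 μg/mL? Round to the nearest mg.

τ/t½ = 57/15 ≈ 3.8, so f = (1/2)^(57/15) ≈ 0.071794.
Cmin,ss = (D/Vd)·f/(1−f), so D = Cmin,ss·Vd·(1−f)/f.
D = 6 × 202 × (1−f)/f ≈ 6 × 202 × 12.92874 ≈ 15669.63 mg.

15670 mg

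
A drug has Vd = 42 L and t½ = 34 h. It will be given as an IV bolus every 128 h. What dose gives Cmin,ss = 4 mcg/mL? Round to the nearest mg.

2115 mg

τ/t½ = 128/34 ≈ 3.7647, so f = (1/2)^(128/34) ≈ 0.073572.
Cmin,ss = (D/Vd)·f/(1−f), so D = Cmin,ss·Vd·(1−f)/f.
D = 4 × 42 × (1−f)/f ≈ 4 × 42 × 12.59213 ≈ 2115.48 mg.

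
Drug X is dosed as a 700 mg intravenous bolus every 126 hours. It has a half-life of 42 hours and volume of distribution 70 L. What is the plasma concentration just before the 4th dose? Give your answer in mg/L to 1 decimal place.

f = (1/2)^(τ/t½) = (1/2)^(126/42) ≈ 0.1250.
C₀ = D/Vd = 700/70 ≈ 10.000 mg/L.
Before the 4th dose, 3 doses have been given. Superposition: Cmin = C₀·(f + f² + … + f^3).
≈ 10.000 × (0.1250 + 0.0156 + 0.0020) ≈ 10.000 × 0.1426 ≈ 1.426 mg/L.

1.4 mg/L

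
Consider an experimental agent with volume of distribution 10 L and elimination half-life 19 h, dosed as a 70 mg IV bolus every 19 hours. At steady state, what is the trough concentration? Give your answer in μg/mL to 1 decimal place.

τ = 19 h = 1 half-life, so f = (1/2)^1 = 0.5.
At steady state, R = 1/(1 − 0.5) = 2/1.
Single-dose peak C₀ = D/Vd = 70/10 = 7 μg/mL.
Steady-state peak Cmax,ss = C₀·R = 7 × 2/1 ≈ 14.000 μg/mL.
Steady-state trough Cmin,ss = Cmax,ss·f ≈ 14.000 × 0.5 ≈ 7.000 μg/mL.

7.0 μg/mL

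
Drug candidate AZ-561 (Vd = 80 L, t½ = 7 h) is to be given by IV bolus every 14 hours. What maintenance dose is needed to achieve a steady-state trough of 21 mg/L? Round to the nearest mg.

τ/t½ = 14/7 ≈ 2, so f = (1/2)^(14/7) ≈ 0.250000.
Cmin,ss = (D/Vd)·f/(1−f), so D = Cmin,ss·Vd·(1−f)/f.
D = 21 × 80 × (1−f)/f ≈ 21 × 80 × 3.00000 ≈ 5040.00 mg.

5040 mg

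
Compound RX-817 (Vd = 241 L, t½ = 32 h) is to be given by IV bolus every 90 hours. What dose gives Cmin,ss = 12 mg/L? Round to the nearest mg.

τ/t½ = 90/32 ≈ 2.8125, so f = (1/2)^(90/32) ≈ 0.142349.
Cmin,ss = (D/Vd)·f/(1−f), so D = Cmin,ss·Vd·(1−f)/f.
D = 12 × 241 × (1−f)/f ≈ 12 × 241 × 6.02499 ≈ 17424.27 mg.

17424 mg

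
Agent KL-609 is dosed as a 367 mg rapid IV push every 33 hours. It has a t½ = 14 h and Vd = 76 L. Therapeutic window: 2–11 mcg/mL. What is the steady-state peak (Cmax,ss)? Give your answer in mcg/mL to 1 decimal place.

6.0 mcg/mL

k = ln2/t½ = ln2/14 ≈ 0.049511 h⁻¹; fraction remaining f = e^(−kτ) = e^(−0.049511×33) ≈ 0.1952.
Accumulation ratio R = 1/(1 − f) ≈ 1/0.8048 ≈ 1.2425.
Each bolus raises the concentration by D/Vd = 367/76 ≈ 4.829 mcg/mL.
Steady-state peak Cmax,ss = C₀·R ≈ 4.829 × 1.2425 ≈ 6.000 mcg/mL.
Peak 6.0 mcg/mL vs MTC 11 mcg/mL: below toxic threshold.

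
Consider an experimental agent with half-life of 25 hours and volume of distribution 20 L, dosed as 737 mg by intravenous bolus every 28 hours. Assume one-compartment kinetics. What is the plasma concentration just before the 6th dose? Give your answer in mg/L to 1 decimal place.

30.8 mg/L

f = (1/2)^(τ/t½) = (1/2)^(28/25) ≈ 0.4601.
C₀ = D/Vd = 737/20 ≈ 36.850 mg/L.
Before the 6th dose, 5 doses have been given. Superposition: Cmin = C₀·(f + f² + … + f^5).
≈ 36.850 × (0.4601 + 0.2117 + 0.0974 + 0.0448 + 0.0206) ≈ 36.850 × 0.8346 ≈ 30.755 mg/L.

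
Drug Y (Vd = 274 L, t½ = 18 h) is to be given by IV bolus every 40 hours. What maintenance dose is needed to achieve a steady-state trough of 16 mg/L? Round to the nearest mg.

16072 mg

τ/t½ = 40/18 ≈ 2.2222, so f = (1/2)^(40/18) ≈ 0.214311.
Cmin,ss = (D/Vd)·f/(1−f), so D = Cmin,ss·Vd·(1−f)/f.
D = 16 × 274 × (1−f)/f ≈ 16 × 274 × 3.66612 ≈ 16072.27 mg.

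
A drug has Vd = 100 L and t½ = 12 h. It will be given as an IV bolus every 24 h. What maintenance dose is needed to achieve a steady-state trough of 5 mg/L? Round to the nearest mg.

τ/t½ = 24/12 ≈ 2, so f = (1/2)^(24/12) ≈ 0.250000.
Cmin,ss = (D/Vd)·f/(1−f), so D = Cmin,ss·Vd·(1−f)/f.
D = 5 × 100 × (1−f)/f ≈ 5 × 100 × 3.00000 ≈ 1500.00 mg.

1500 mg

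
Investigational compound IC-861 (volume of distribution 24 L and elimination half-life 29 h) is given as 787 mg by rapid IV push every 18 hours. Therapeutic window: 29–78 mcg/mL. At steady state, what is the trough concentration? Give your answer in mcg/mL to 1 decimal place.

Over one 18-h interval, 18/29 ≈ 0.62069 half-lives elapse, leaving f ≈ 0.6504 of each dose.
Accumulation ratio R = 1/(1 − f) ≈ 1/0.3496 ≈ 2.8604.
Single-dose peak C₀ = D/Vd = 787/24 ≈ 32.792 mcg/mL.
Steady-state peak Cmax,ss = C₀·R ≈ 32.792 × 2.8604 ≈ 93.798 mcg/mL.
One interval later, Cmin,ss = Cmax,ss·e^(−kτ) ≈ 93.798 × 0.6504 ≈ 61.006 mcg/mL.
Trough 61.0 mcg/mL vs MEC 29 mcg/mL: adequate.

61.0 mcg/mL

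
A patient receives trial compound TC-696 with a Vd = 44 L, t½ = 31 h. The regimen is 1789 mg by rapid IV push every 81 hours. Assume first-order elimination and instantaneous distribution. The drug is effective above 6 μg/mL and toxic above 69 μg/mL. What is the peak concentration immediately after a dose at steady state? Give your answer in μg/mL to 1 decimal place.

τ/t½ = 81/31 ≈ 2.6129, so fraction remaining f = (1/2)^(81/31) ≈ 0.1635.
At steady state, accumulation factor R = 1/(1 − e^(−kτ)) ≈ 1.1955.
Each bolus raises the concentration by D/Vd = 1789/44 ≈ 40.659 μg/mL.
Steady-state peak Cmax,ss = C₀·R ≈ 40.659 × 1.1955 ≈ 48.608 μg/mL.
Peak 48.6 μg/mL vs MTC 69 μg/mL: below toxic threshold.

48.6 μg/mL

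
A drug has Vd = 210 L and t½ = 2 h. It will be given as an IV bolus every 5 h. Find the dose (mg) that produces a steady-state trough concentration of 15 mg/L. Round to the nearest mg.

τ/t½ = 5/2 ≈ 2.5, so f = (1/2)^(5/2) ≈ 0.176777.
Cmin,ss = (D/Vd)·f/(1−f), so D = Cmin,ss·Vd·(1−f)/f.
D = 15 × 210 × (1−f)/f ≈ 15 × 210 × 4.65684 ≈ 14669.05 mg.

14669 mg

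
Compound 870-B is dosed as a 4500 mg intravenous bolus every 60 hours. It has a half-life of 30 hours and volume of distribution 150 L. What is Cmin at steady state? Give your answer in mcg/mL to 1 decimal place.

The dosing interval is 2 half-lives, so f = 2^(−2) = 0.25.
At steady state, R = 1/(1 − 0.25) = 4/3.
Single-dose peak C₀ = D/Vd = 4500/150 = 30 mcg/mL.
Steady-state peak Cmax,ss = C₀·R = 30 × 4/3 ≈ 40.000 mcg/mL.
Steady-state trough Cmin,ss = Cmax,ss·f ≈ 40.000 × 0.25 ≈ 10.000 mcg/mL.

10.0 mcg/mL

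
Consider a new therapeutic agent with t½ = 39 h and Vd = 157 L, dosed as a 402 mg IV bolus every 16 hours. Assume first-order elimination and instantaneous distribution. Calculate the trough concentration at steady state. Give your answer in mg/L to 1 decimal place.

Over one 16-h interval, 16/39 ≈ 0.41026 half-lives elapse, leaving f ≈ 0.7525 of each dose.
Accumulation ratio R = 1/(1 − f) ≈ 1/0.2475 ≈ 4.0404.
Single-dose peak C₀ = D/Vd = 402/157 ≈ 2.561 mg/L.
Cmax,ss = C₀/(1 − f) ≈ 2.561/0.2475 ≈ 10.347 mg/L.
One interval later, Cmin,ss = Cmax,ss·e^(−kτ) ≈ 10.347 × 0.7525 ≈ 7.786 mg/L.

7.8 mg/L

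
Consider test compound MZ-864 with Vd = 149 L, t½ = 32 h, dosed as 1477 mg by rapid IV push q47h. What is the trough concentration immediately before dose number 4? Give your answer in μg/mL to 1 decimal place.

5.3 μg/mL

f = (1/2)^(τ/t½) = (1/2)^(47/32) ≈ 0.3613.
C₀ = D/Vd = 1477/149 ≈ 9.913 μg/mL.
Before the 4th dose, 3 doses have been given. Superposition: Cmin = C₀·(f + f² + … + f^3).
≈ 9.913 × (0.3613 + 0.1305 + 0.0472) ≈ 9.913 × 0.5390 ≈ 5.343 μg/mL.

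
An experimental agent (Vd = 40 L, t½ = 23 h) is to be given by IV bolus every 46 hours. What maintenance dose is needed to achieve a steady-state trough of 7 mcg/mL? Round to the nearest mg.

840 mg

τ/t½ = 46/23 ≈ 2, so f = (1/2)^(46/23) ≈ 0.250000.
Cmin,ss = (D/Vd)·f/(1−f), so D = Cmin,ss·Vd·(1−f)/f.
D = 7 × 40 × (1−f)/f ≈ 7 × 40 × 3.00000 ≈ 840.00 mg.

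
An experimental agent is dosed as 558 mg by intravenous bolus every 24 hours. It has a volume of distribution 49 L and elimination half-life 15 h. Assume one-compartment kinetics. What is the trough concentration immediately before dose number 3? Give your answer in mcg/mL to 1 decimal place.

f = (1/2)^(τ/t½) = (1/2)^(24/15) ≈ 0.3299.
C₀ = D/Vd = 558/49 ≈ 11.388 mcg/mL.
Before the 3rd dose, 2 doses have been given. Superposition: Cmin = C₀·(f + f²).
≈ 11.388 × (0.3299 + 0.1088) ≈ 11.388 × 0.4387 ≈ 4.996 mcg/mL.

5.0 mcg/mL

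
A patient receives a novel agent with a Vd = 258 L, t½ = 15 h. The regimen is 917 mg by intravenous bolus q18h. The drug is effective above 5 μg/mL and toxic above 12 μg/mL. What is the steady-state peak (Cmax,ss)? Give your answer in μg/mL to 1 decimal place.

k = ln2/t½ = ln2/15 ≈ 0.046210 h⁻¹; fraction remaining f = e^(−kτ) = e^(−0.046210×18) ≈ 0.4353.
Accumulation ratio R = 1/(1 − f) ≈ 1/0.5647 ≈ 1.7709.
Single-dose peak C₀ = D/Vd = 917/258 ≈ 3.554 μg/mL.
Cmax,ss = C₀/(1 − f) ≈ 3.554/0.5647 ≈ 6.294 μg/mL.
Peak 6.3 μg/mL vs MTC 12 μg/mL: below toxic threshold.

6.3 μg/mL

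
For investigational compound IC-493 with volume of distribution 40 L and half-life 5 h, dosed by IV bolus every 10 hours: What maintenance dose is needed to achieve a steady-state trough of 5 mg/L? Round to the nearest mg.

τ/t½ = 10/5 ≈ 2, so f = (1/2)^(10/5) ≈ 0.250000.
Cmin,ss = (D/Vd)·f/(1−f), so D = Cmin,ss·Vd·(1−f)/f.
D = 5 × 40 × (1−f)/f ≈ 5 × 40 × 3.00000 ≈ 600.00 mg.

600 mg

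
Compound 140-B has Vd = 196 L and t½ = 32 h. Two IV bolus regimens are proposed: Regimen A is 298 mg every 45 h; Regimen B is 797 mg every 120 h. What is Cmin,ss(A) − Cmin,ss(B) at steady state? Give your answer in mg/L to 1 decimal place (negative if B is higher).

Regimen A: f = (1/2)^(45/32) ≈ 0.3773; Cmin,ss = (298/196)·f/(1−f) ≈ 0.921 mg/L.
Regimen B: f = (1/2)^(120/32) ≈ 0.0743; Cmin,ss = (797/196)·f/(1−f) ≈ 0.326 mg/L.
Difference ≈ 0.921 − 0.326 ≈ 0.595 mg/L.

0.6 mg/L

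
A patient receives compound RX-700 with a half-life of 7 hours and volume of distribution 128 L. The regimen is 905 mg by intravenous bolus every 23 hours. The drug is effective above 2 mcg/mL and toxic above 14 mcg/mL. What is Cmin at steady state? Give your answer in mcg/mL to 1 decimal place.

k = ln2/t½ = ln2/7 ≈ 0.099021 h⁻¹; fraction remaining f = e^(−kτ) = e^(−0.099021×23) ≈ 0.1025.
Each bolus raises the concentration by D/Vd = 905/128 ≈ 7.070 mcg/mL.
Steady-state trough Cmin,ss = C₀·f/(1−f) ≈ 7.070 × 0.1025/0.8975 ≈ 0.807 mcg/mL.
Trough 0.8 mcg/mL vs MEC 2 mcg/mL: subtherapeutic.

0.8 mcg/mL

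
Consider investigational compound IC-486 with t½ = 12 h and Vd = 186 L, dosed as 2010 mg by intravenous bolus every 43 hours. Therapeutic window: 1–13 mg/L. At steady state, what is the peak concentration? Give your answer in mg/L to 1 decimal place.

τ/t½ = 43/12 ≈ 3.5833, so fraction remaining f = (1/2)^(43/12) ≈ 0.0834.
At steady state, accumulation factor R = 1/(1 − e^(−kτ)) ≈ 1.0910.
Each bolus raises the concentration by D/Vd = 2010/186 ≈ 10.806 mg/L.
Cmax,ss = C₀/(1 − f) ≈ 10.806/0.9166 ≈ 11.789 mg/L.
Peak 11.8 mg/L vs MTC 13 mg/L: below toxic threshold.

11.8 mg/L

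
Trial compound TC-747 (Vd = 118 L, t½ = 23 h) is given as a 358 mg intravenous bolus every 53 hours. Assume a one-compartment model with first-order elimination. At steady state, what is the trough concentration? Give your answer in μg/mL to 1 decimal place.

k = ln2/t½ = ln2/23 ≈ 0.030137 h⁻¹; fraction remaining f = e^(−kτ) = e^(−0.030137×53) ≈ 0.2025.
Accumulation ratio R = 1/(1 − f) ≈ 1/0.7975 ≈ 1.2539.
Single-dose peak C₀ = D/Vd = 358/118 ≈ 3.034 μg/mL.
Steady-state peak Cmax,ss = C₀·R ≈ 3.034 × 1.2539 ≈ 3.804 μg/mL.
One interval later, Cmin,ss = Cmax,ss·e^(−kτ) ≈ 3.804 × 0.2025 ≈ 0.770 μg/mL.

0.8 μg/mL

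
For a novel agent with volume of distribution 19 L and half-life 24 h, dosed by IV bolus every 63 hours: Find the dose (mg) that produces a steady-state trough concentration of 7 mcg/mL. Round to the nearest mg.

687 mg

τ/t½ = 63/24 ≈ 2.625, so f = (1/2)^(63/24) ≈ 0.162105.
Cmin,ss = (D/Vd)·f/(1−f), so D = Cmin,ss·Vd·(1−f)/f.
D = 7 × 19 × (1−f)/f ≈ 7 × 19 × 5.16884 ≈ 687.46 mg.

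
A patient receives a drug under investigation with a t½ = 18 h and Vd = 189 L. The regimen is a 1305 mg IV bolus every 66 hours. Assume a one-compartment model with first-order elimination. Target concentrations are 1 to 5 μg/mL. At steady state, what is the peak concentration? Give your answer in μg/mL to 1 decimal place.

7.5 μg/mL

τ/t½ = 66/18 ≈ 3.6667, so fraction remaining f = (1/2)^(66/18) ≈ 0.0787.
At steady state, accumulation factor R = 1/(1 − e^(−kτ)) ≈ 1.0854.
Each bolus raises the concentration by D/Vd = 1305/189 ≈ 6.905 μg/mL.
Steady-state peak Cmax,ss = C₀·R ≈ 6.905 × 1.0854 ≈ 7.495 μg/mL.
Peak 7.5 μg/mL vs MTC 5 μg/mL: exceeds toxic threshold.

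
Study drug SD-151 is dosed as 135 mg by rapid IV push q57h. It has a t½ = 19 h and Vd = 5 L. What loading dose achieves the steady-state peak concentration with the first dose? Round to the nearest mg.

154 mg

f = (1/2)^(57/19) ≈ 0.125000; accumulation ratio R = 1/(1−f) ≈ 1.14286.
Loading dose to hit Cmax,ss on first dose: D_load = D_maint·R ≈ 135 × 1.14286 ≈ 154.29 mg.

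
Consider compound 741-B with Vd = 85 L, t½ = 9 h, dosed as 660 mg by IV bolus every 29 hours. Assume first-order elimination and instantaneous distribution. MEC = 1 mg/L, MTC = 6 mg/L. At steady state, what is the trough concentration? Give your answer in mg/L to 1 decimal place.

0.9 mg/L

τ/t½ = 29/9 ≈ 3.2222, so fraction remaining f = (1/2)^(29/9) ≈ 0.1072.
Single-dose peak C₀ = D/Vd = 660/85 ≈ 7.765 mg/L.
Steady-state trough Cmin,ss = C₀·f/(1−f) ≈ 7.765 × 0.1072/0.8928 ≈ 0.932 mg/L.
Trough 0.9 mg/L vs MEC 1 mg/L: subtherapeutic.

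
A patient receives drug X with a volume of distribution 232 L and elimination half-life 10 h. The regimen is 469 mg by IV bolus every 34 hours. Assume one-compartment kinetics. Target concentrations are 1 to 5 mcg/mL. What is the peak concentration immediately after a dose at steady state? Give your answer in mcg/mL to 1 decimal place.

2.2 mcg/mL

Over one 34-h interval, 34/10 ≈ 3.4 half-lives elapse, leaving f ≈ 0.0947 of each dose.
Accumulation ratio R = 1/(1 − f) ≈ 1/0.9053 ≈ 1.1046.
Each bolus raises the concentration by D/Vd = 469/232 ≈ 2.022 mcg/mL.
Cmax,ss = C₀/(1 − f) ≈ 2.022/0.9053 ≈ 2.234 mcg/mL.
Peak 2.2 mcg/mL vs MTC 5 mcg/mL: below toxic threshold.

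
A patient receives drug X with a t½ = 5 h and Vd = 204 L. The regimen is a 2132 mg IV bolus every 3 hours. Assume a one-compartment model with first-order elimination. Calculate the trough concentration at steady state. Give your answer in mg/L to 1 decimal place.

20.3 mg/L

Over one 3-h interval, 3/5 ≈ 0.6 half-lives elapse, leaving f ≈ 0.6598 of each dose.
Single-dose peak C₀ = D/Vd = 2132/204 ≈ 10.451 mg/L.
Steady-state trough Cmin,ss = C₀·f/(1−f) ≈ 10.451 × 0.6598/0.3402 ≈ 20.269 mg/L.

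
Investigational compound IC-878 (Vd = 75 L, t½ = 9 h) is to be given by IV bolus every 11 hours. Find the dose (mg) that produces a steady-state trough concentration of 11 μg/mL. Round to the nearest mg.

1100 mg

τ/t½ = 11/9 ≈ 1.2222, so f = (1/2)^(11/9) ≈ 0.428622.
Cmin,ss = (D/Vd)·f/(1−f), so D = Cmin,ss·Vd·(1−f)/f.
D = 11 × 75 × (1−f)/f ≈ 11 × 75 × 1.33306 ≈ 1099.77 mg.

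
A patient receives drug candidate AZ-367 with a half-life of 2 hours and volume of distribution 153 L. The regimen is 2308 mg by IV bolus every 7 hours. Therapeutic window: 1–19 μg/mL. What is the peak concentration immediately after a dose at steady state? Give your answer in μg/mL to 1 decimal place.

τ/t½ = 7/2 ≈ 3.5, so fraction remaining f = (1/2)^(7/2) ≈ 0.0884.
At steady state, accumulation factor R = 1/(1 − e^(−kτ)) ≈ 1.0970.
Each bolus raises the concentration by D/Vd = 2308/153 ≈ 15.085 μg/mL.
Steady-state peak Cmax,ss = C₀·R ≈ 15.085 × 1.0970 ≈ 16.548 μg/mL.
Peak 16.5 μg/mL vs MTC 19 μg/mL: below toxic threshold.

16.5 μg/mL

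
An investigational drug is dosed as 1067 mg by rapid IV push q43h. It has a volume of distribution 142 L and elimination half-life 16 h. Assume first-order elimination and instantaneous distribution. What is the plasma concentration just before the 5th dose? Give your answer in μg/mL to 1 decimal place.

1.4 μg/mL

f = (1/2)^(τ/t½) = (1/2)^(43/16) ≈ 0.1552.
C₀ = D/Vd = 1067/142 ≈ 7.514 μg/mL.
Before the 5th dose, 4 doses have been given. Superposition: Cmin = C₀·(f + f² + … + f^4).
≈ 7.514 × (0.1552 + 0.0241 + 0.0037 + 0.0006) ≈ 7.514 × 0.1836 ≈ 1.380 μg/mL.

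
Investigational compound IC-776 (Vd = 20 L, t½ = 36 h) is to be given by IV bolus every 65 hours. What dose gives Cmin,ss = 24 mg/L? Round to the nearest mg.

1198 mg

τ/t½ = 65/36 ≈ 1.8056, so f = (1/2)^(65/36) ≈ 0.286071.
Cmin,ss = (D/Vd)·f/(1−f), so D = Cmin,ss·Vd·(1−f)/f.
D = 24 × 20 × (1−f)/f ≈ 24 × 20 × 2.49564 ≈ 1197.91 mg.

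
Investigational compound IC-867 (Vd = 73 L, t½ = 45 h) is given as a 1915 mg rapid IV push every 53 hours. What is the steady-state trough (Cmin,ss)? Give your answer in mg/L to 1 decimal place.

20.8 mg/L

Over one 53-h interval, 53/45 ≈ 1.1778 half-lives elapse, leaving f ≈ 0.4420 of each dose.
Each bolus raises the concentration by D/Vd = 1915/73 ≈ 26.233 mg/L.
Steady-state trough Cmin,ss = C₀·f/(1−f) ≈ 26.233 × 0.4420/0.5580 ≈ 20.780 mg/L.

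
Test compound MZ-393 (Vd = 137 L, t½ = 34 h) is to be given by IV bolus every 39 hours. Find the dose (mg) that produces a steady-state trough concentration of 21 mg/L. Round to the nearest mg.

τ/t½ = 39/34 ≈ 1.1471, so f = (1/2)^(39/34) ≈ 0.451545.
Cmin,ss = (D/Vd)·f/(1−f), so D = Cmin,ss·Vd·(1−f)/f.
D = 21 × 137 × (1−f)/f ≈ 21 × 137 × 1.21462 ≈ 3494.46 mg.

3494 mg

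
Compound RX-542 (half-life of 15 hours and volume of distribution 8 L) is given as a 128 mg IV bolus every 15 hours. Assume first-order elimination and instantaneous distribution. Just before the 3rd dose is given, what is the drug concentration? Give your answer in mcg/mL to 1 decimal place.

12.0 mcg/mL

f = (1/2)^(τ/t½) = (1/2)^(15/15) ≈ 0.5000.
C₀ = D/Vd = 128/8 ≈ 16.000 mcg/mL.
Before the 3rd dose, 2 doses have been given. Superposition: Cmin = C₀·(f + f²).
≈ 16.000 × (0.5000 + 0.2500) ≈ 16.000 × 0.7500 ≈ 12.000 mcg/mL.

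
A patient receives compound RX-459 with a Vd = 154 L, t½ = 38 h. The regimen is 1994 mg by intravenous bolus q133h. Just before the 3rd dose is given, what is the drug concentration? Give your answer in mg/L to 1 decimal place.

1.2 mg/L

f = (1/2)^(τ/t½) = (1/2)^(133/38) ≈ 0.0884.
C₀ = D/Vd = 1994/154 ≈ 12.948 mg/L.
Before the 3rd dose, 2 doses have been given. Superposition: Cmin = C₀·(f + f²).
≈ 12.948 × (0.0884 + 0.0078) ≈ 12.948 × 0.0962 ≈ 1.246 mg/L.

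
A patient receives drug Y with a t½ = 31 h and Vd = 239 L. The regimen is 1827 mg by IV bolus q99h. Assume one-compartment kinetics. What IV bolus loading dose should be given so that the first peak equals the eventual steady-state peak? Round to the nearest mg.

f = (1/2)^(99/31) ≈ 0.109307; accumulation ratio R = 1/(1−f) ≈ 1.12272.
Loading dose to hit Cmax,ss on first dose: D_load = D_maint·R ≈ 1827 × 1.12272 ≈ 2051.21 mg.

2051 mg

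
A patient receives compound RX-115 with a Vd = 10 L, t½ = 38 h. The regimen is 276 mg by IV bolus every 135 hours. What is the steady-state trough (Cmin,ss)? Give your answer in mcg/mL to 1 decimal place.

Over one 135-h interval, 135/38 ≈ 3.5526 half-lives elapse, leaving f ≈ 0.0852 of each dose.
At steady state, accumulation factor R = 1/(1 − e^(−kτ)) ≈ 1.0931.
Single-dose peak C₀ = D/Vd = 276/10 ≈ 27.600 mcg/mL.
Steady-state peak Cmax,ss = C₀·R ≈ 27.600 × 1.0931 ≈ 30.170 mcg/mL.
Steady-state trough Cmin,ss = Cmax,ss·f ≈ 30.170 × 0.0852 ≈ 2.570 mcg/mL.

2.6 mcg/mL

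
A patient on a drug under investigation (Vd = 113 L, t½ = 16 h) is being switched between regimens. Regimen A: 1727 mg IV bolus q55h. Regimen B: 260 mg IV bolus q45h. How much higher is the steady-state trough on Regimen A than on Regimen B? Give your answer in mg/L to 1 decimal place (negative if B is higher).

1.2 mg/L

Regimen A: f = (1/2)^(55/16) ≈ 0.0923; Cmin,ss = (1727/113)·f/(1−f) ≈ 1.554 mg/L.
Regimen B: f = (1/2)^(45/16) ≈ 0.1423; Cmin,ss = (260/113)·f/(1−f) ≈ 0.382 mg/L.
Difference ≈ 1.554 − 0.382 ≈ 1.172 mg/L.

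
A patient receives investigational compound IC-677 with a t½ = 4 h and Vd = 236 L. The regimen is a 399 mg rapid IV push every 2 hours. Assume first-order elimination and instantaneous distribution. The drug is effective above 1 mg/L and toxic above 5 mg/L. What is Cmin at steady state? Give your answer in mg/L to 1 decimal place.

4.1 mg/L

τ/t½ = 2/4 ≈ 0.5, so fraction remaining f = (1/2)^(2/4) ≈ 0.7071.
Single-dose peak C₀ = D/Vd = 399/236 ≈ 1.691 mg/L.
Steady-state trough Cmin,ss = C₀·f/(1−f) ≈ 1.691 × 0.7071/0.2929 ≈ 4.082 mg/L.
Trough 4.1 mg/L vs MEC 1 mg/L: adequate.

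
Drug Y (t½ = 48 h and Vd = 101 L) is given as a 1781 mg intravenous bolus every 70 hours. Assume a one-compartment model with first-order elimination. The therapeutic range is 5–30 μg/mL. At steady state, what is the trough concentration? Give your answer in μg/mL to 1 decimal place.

k = ln2/t½ = ln2/48 ≈ 0.014441 h⁻¹; fraction remaining f = e^(−kτ) = e^(−0.014441×70) ≈ 0.3639.
Accumulation ratio R = 1/(1 − f) ≈ 1/0.6361 ≈ 1.5721.
Single-dose peak C₀ = D/Vd = 1781/101 ≈ 17.634 μg/mL.
Cmax,ss = C₀/(1 − f) ≈ 17.634/0.6361 ≈ 27.722 μg/mL.
One interval later, Cmin,ss = Cmax,ss·e^(−kτ) ≈ 27.722 × 0.3639 ≈ 10.088 μg/mL.
Trough 10.1 μg/mL vs MEC 5 μg/mL: adequate.

10.1 μg/mL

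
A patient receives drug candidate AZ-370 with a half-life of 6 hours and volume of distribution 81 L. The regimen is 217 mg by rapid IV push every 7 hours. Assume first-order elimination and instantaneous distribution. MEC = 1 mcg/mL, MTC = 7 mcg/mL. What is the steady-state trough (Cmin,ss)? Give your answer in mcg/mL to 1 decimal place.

2.2 mcg/mL

Over one 7-h interval, 7/6 ≈ 1.1667 half-lives elapse, leaving f ≈ 0.4454 of each dose.
Accumulation ratio R = 1/(1 − f) ≈ 1/0.5546 ≈ 1.8031.
Each bolus raises the concentration by D/Vd = 217/81 ≈ 2.679 mcg/mL.
Cmax,ss = C₀/(1 − f) ≈ 2.679/0.5546 ≈ 4.831 mcg/mL.
Steady-state trough Cmin,ss = Cmax,ss·f ≈ 4.831 × 0.4454 ≈ 2.152 mcg/mL.
Trough 2.2 mcg/mL vs MEC 1 mcg/mL: adequate.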